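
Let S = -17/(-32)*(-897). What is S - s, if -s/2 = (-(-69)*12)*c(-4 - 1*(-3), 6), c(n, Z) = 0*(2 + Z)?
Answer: -15249/32 ≈ -476.53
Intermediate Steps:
c(n, Z) = 0
s = 0 (s = -2*(-(-69)*12)*0 = -2*(-23*(-36))*0 = -1656*0 = -2*0 = 0)
S = -15249/32 (S = -17*(-1/32)*(-897) = (17/32)*(-897) = -15249/32 ≈ -476.53)
S - s = -15249/32 - 1*0 = -15249/32 + 0 = -15249/32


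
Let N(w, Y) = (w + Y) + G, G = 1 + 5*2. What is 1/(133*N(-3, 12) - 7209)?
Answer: -1/4549 ≈ -0.00021983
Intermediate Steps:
G = 11 (G = 1 + 10 = 11)
N(w, Y) = 11 + Y + w (N(w, Y) = (w + Y) + 11 = (Y + w) + 11 = 11 + Y + w)
1/(133*N(-3, 12) - 7209) = 1/(133*(11 + 12 - 3) - 7209) = 1/(133*20 - 7209) = 1/(2660 - 7209) = 1/(-4549) = -1/4549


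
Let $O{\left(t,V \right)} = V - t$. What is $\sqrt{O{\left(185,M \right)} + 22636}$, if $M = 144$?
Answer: $\sqrt{22595} \approx 150.32$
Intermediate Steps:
$\sqrt{O{\left(185,M \right)} + 22636} = \sqrt{\left(144 - 185\right) + 22636} = \sqrt{-41 + 22636} = \sqrt{22595}$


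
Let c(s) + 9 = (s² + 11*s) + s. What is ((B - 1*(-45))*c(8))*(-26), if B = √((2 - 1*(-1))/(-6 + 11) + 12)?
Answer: -176670 - 11778*√35/5 ≈ -1.9061e+5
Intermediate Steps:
c(s) = -9 + s² + 12*s (c(s) = -9 + ((s² + 11*s) + s) = -9 + (s² + 12*s) = -9 + s² + 12*s)
B = 3*√35/5 (B = √((2 + 1)/5 + 12) = √(3*(⅕) + 12) = √(⅗ + 12) = √(63/5) = 3*√35/5 ≈ 3.5496)
((B - 1*(-45))*c(8))*(-26) = ((3*√35/5 - 1*(-45))*(-9 + 8² + 12*8))*(-26) = ((3*√35/5 + 45)*(-9 + 64 + 96))*(-26) = ((45 + 3*√35/5)*151)*(-26) = (6795 + 453*√35/5)*(-26) = -176670 - 11778*√35/5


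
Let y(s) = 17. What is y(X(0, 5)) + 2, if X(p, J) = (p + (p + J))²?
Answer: 19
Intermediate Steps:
X(p, J) = (J + 2*p)² (X(p, J) = (p + (J + p))² = (J + 2*p)²)
y(X(0, 5)) + 2 = 17 + 2 = 19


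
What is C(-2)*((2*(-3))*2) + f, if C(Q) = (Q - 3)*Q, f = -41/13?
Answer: -1601/13 ≈ -123.15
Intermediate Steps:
f = -41/13 (f = -41*1/13 = -41/13 ≈ -3.1538)
C(Q) = Q*(-3 + Q) (C(Q) = (-3 + Q)*Q = Q*(-3 + Q))
C(-2)*((2*(-3))*2) + f = (-2*(-3 - 2))*((2*(-3))*2) - 41/13 = (-2*(-5))*(-6*2) - 41/13 = 10*(-12) - 41/13 = -120 - 41/13 = -1601/13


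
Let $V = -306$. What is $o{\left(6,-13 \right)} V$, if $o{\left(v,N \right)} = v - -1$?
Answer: $-2142$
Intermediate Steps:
$o{\left(v,N \right)} = 1 + v$ ($o{\left(v,N \right)} = v + 1 = 1 + v$)
$o{\left(6,-13 \right)} V = \left(1 + 6\right) \left(-306\right) = 7 \left(-306\right) = -2142$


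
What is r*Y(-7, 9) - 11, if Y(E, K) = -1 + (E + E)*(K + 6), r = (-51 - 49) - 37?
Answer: 28896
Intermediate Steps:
r = -137 (r = -100 - 37 = -137)
Y(E, K) = -1 + 2*E*(6 + K) (Y(E, K) = -1 + (2*E)*(6 + K) = -1 + 2*E*(6 + K))
r*Y(-7, 9) - 11 = -137*(-1 + 12*(-7) + 2*(-7)*9) - 11 = -137*(-1 - 84 - 126) - 11 = -137*(-211) - 11 = 28907 - 11 = 28896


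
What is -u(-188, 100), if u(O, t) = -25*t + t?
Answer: 2400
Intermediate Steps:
u(O, t) = -24*t
-u(-188, 100) = -(-24)*100 = -1*(-2400) = 2400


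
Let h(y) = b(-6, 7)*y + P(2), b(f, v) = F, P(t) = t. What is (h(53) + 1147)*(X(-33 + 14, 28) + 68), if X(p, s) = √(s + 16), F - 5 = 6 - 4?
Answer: 103360 + 3040*√11 ≈ 1.1344e+5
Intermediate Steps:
F = 7 (F = 5 + (6 - 4) = 5 + 2 = 7)
b(f, v) = 7
h(y) = 2 + 7*y (h(y) = 7*y + 2 = 2 + 7*y)
X(p, s) = √(16 + s)
(h(53) + 1147)*(X(-33 + 14, 28) + 68) = ((2 + 7*53) + 1147)*(√(16 + 28) + 68) = ((2 + 371) + 1147)*(√44 + 68) = (373 + 1147)*(2*√11 + 68) = 1520*(68 + 2*√11) = 103360 + 3040*√11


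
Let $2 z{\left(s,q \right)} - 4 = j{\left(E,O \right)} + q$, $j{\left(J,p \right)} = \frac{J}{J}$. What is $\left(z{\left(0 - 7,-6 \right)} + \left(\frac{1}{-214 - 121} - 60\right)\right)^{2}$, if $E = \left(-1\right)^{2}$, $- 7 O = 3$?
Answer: $\frac{1643248369}{448900} \approx 3660.6$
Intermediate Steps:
$O = - \frac{3}{7}$ ($O = \left(- \frac{1}{7}\right) 3 = - \frac{3}{7} \approx -0.42857$)
$E = 1$
$j{\left(J,p \right)} = 1$
$z{\left(s,q \right)} = \frac{5}{2} + \frac{q}{2}$ ($z{\left(s,q \right)} = 2 + \frac{1 + q}{2} = 2 + \left(\frac{1}{2} + \frac{q}{2}\right) = \frac{5}{2} + \frac{q}{2}$)
$\left(z{\left(0 - 7,-6 \right)} + \left(\frac{1}{-214 - 121} - 60\right)\right)^{2} = \left(\left(\frac{5}{2} + \frac{1}{2} \left(-6\right)\right) + \left(\frac{1}{-214 - 121} - 60\right)\right)^{2} = \left(\left(\frac{5}{2} - 3\right) - \left(60 - \frac{1}{-335}\right)\right)^{2} = \left(- \frac{1}{2} - \frac{20101}{335}\right)^{2} = \left(- \frac{40537}{670}\right)^{2} = \frac{1643248369}{448900}$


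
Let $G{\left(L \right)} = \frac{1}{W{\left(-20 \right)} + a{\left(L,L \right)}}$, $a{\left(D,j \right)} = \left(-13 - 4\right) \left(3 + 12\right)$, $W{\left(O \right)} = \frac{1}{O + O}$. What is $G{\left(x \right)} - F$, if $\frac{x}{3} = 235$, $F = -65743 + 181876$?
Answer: $- \frac{1184672773}{10201} \approx -1.1613 \cdot 10^{5}$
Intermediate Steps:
$W{\left(O \right)} = \frac{1}{2 O}$
$F = 116133$
$x = 705$ ($x = 3 \cdot 235 = 705$)
$a{\left(D,j \right)} = -255$ ($a{\left(D,j \right)} = \left(-17\right) 15 = -255$)
$G{\left(L \right)} = - \frac{40}{10201}$ ($G{\left(L \right)} = \frac{1}{\frac{1}{2 \left(-20\right)} - 255} = \frac{1}{\frac{1}{2} \left(- \frac{1}{20}\right) - 255} = \frac{1}{- \frac{1}{40} - 255} = \frac{1}{- \frac{10201}{40}} = - \frac{40}{10201}$)
$G{\left(x \right)} - F = - \frac{40}{10201} - 116133 = - \frac{1184672773}{10201}$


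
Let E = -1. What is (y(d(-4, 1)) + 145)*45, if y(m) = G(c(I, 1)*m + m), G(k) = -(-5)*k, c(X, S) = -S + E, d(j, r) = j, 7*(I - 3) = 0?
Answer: 7425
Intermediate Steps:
I = 3 (I = 3 + (⅐)*0 = 3 + 0 = 3)
c(X, S) = -1 - S (c(X, S) = -S - 1 = -1 - S)
G(k) = 5*k
y(m) = -5*m (y(m) = 5*((-1 - 1*1)*m + m) = 5*((-1 - 1)*m + m) = 5*(-2*m + m) = 5*(-m) = -5*m)
(y(d(-4, 1)) + 145)*45 = (-5*(-4) + 145)*45 = (20 + 145)*45 = 165*45 = 7425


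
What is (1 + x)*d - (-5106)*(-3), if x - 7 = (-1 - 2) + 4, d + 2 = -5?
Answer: -15381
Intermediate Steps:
d = -7 (d = -2 - 5 = -7)
x = 8 (x = 7 + ((-1 - 2) + 4) = 7 + (-3 + 4) = 7 + 1 = 8)
(1 + x)*d - (-5106)*(-3) = (1 + 8)*(-7) - (-5106)*(-3) = 9*(-7) - 111*138 = -63 - 15318 = -15381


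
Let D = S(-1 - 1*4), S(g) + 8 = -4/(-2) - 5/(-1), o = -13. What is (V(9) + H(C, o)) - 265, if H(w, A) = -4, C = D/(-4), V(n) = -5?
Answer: -274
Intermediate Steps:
S(g) = -1 (S(g) = -8 + (-4/(-2) - 5/(-1)) = -8 + (-4*(-1/2) - 5*(-1)) = -8 + (2 + 5) = -8 + 7 = -1)
D = -1
C = 1/4 (C = -1/(-4) = -1*(-1/4) = 1/4 ≈ 0.25000)
(V(9) + H(C, o)) - 265 = (-5 - 4) - 265 = -9 - 265 = -274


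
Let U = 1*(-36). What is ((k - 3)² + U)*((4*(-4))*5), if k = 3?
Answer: 2880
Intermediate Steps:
U = -36
((k - 3)² + U)*((4*(-4))*5) = ((3 - 3)² - 36)*((4*(-4))*5) = (0² - 36)*(-16*5) = (0 - 36)*(-80) = -36*(-80) = 2880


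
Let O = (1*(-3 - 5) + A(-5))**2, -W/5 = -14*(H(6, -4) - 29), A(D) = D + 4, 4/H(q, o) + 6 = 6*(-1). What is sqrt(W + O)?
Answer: I*sqrt(17751)/3 ≈ 44.411*I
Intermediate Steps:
H(q, o) = -1/3 (H(q, o) = 4/(-6 + 6*(-1)) = 4/(-6 - 6) = 4/(-12) = 4*(-1/12) = -1/3)
A(D) = 4 + D
W = -6160/3 (W = -(-70)*(-1/3 - 29) = -(-70)*(-88)/3 = -5*1232/3 = -6160/3 ≈ -2053.3)
O = 81 (O = (1*(-3 - 5) + (4 - 5))**2 = (1*(-8) - 1)**2 = (-8 - 1)**2 = (-9)**2 = 81)
sqrt(W + O) = sqrt(-6160/3 + 81) = sqrt(-5917/3) = I*sqrt(17751)/3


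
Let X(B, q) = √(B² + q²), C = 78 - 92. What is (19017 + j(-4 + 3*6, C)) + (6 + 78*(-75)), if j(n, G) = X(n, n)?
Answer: 13173 + 14*√2 ≈ 13193.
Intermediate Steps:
C = -14
j(n, G) = √2*√(n²) (j(n, G) = √(n² + n²) = √(2*n²) = √2*√(n²))
(19017 + j(-4 + 3*6, C)) + (6 + 78*(-75)) = (19017 + √2*√((-4 + 3*6)²)) + (6 + 78*(-75)) = (19017 + √2*√((-4 + 18)²)) + (6 - 5850) = (19017 + √2*√(14²)) - 5844 = (19017 + √2*√196) - 5844 = (19017 + √2*14) - 5844 = (19017 + 14*√2) - 5844 = 13173 + 14*√2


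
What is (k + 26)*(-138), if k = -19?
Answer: -966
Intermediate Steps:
(k + 26)*(-138) = (-19 + 26)*(-138) = 7*(-138) = -966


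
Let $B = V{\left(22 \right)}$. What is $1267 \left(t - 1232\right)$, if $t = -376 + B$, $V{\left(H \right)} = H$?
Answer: $-2009462$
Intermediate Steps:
$B = 22$
$t = -354$ ($t = -376 + 22 = -354$)
$1267 \left(t - 1232\right) = 1267 \left(-354 - 1232\right) = 1267 \left(-1586\right) = -2009462$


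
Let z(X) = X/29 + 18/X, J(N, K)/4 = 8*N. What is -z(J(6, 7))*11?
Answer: -68541/928 ≈ -73.859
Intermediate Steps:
J(N, K) = 32*N (J(N, K) = 4*(8*N) = 32*N)
z(X) = 18/X + X/29 (z(X) = X*(1/29) + 18/X = X/29 + 18/X = 18/X + X/29)
-z(J(6, 7))*11 = -(18/((32*6)) + (32*6)/29)*11 = -(18/192 + (1/29)*192)*11 = -(18*(1/192) + 192/29)*11 = -(3/32 + 192/29)*11 = -6231*11/928 = -1*68541/928 = -68541/928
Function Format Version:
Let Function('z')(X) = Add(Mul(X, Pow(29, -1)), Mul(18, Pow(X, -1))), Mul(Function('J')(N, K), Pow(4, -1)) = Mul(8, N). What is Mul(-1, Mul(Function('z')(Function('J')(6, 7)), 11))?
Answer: Rational(-68541, 928) ≈ -73.859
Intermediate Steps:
Function('J')(N, K) = Mul(32, N) (Function('J')(N, K) = Mul(4, Mul(8, N)) = Mul(32, N))
Function('z')(X) = Add(Mul(18, Pow(X, -1)), Mul(Rational(1, 29), X)) (Function('z')(X) = Add(Mul(X, Rational(1, 29)), Mul(18, Pow(X, -1))) = Add(Mul(Rational(1, 29), X), Mul(18, Pow(X, -1))) = Add(Mul(18, Pow(X, -1)), Mul(Rational(1, 29), X)))
Mul(-1, Mul(Function('z')(Function('J')(6, 7)), 11)) = Mul(-1, Mul(Add(Mul(18, Pow(Mul(32, 6), -1)), Mul(Rational(1, 29), Mul(32, 6))), 11)) = Mul(-1, Mul(Add(Mul(18, Pow(192, -1)), Mul(Rational(1, 29), 192)), 11)) = Mul(-1, Mul(Add(Mul(18, Rational(1, 192)), Rational(192, 29)), 11)) = Mul(-1, Mul(Add(Rational(3, 32), Rational(192, 29)), 11)) = Mul(-1, Mul(Rational(6231, 928), 11)) = Mul(-1, Rational(68541, 928)) = Rational(-68541, 928)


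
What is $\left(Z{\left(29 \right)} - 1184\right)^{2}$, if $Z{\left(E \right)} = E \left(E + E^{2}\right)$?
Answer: $578210116$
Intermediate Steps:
$\left(Z{\left(29 \right)} - 1184\right)^{2} = \left(29^{2} \left(1 + 29\right) - 1184\right)^{2} = \left(841 \cdot 30 - 1184\right)^{2} = \left(25230 - 1184\right)^{2} = 24046^{2} = 578210116$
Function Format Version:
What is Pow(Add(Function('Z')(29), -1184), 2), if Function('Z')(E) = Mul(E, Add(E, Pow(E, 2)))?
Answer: 578210116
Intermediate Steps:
Pow(Add(Function('Z')(29), -1184), 2) = Pow(Add(Mul(Pow(29, 2), Add(1, 29)), -1184), 2) = Pow(Add(Mul(841, 30), -1184), 2) = Pow(Add(25230, -1184), 2) = Pow(24046, 2) = 578210116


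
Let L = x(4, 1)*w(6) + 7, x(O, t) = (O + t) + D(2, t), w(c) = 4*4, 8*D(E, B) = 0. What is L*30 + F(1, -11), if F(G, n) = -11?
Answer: 2599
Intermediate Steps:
D(E, B) = 0 (D(E, B) = (⅛)*0 = 0)
w(c) = 16
x(O, t) = O + t (x(O, t) = (O + t) + 0 = O + t)
L = 87 (L = (4 + 1)*16 + 7 = 5*16 + 7 = 80 + 7 = 87)
L*30 + F(1, -11) = 87*30 - 11 = 2610 - 11 = 2599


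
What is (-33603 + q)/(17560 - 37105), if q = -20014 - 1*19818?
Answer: 14687/3909 ≈ 3.7572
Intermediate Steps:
q = -39832 (q = -20014 - 19818 = -39832)
(-33603 + q)/(17560 - 37105) = (-33603 - 39832)/(17560 - 37105) = -73435/(-19545) = -73435*(-1/19545) = 14687/3909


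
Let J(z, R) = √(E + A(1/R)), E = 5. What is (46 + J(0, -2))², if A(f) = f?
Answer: 4241/2 + 138*√2 ≈ 2315.7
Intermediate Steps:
J(z, R) = √(5 + 1/R)
(46 + J(0, -2))² = (46 + √(5 + 1/(-2)))² = (46 + √(5 - ½))² = (46 + √(9/2))² = (46 + 3*√2/2)²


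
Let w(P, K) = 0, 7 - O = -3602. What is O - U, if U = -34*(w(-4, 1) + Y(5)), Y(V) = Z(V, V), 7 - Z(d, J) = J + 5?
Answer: 3507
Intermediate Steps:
O = 3609 (O = 7 - 1*(-3602) = 7 + 3602 = 3609)
Z(d, J) = 2 - J (Z(d, J) = 7 - (J + 5) = 7 - (5 + J) = 7 + (-5 - J) = 2 - J)
Y(V) = 2 - V
U = 102 (U = -34*(0 + (2 - 1*5)) = -34*(0 + (2 - 5)) = -34*(0 - 3) = -34*(-3) = 102)
O - U = 3609 - 1*102 = 3609 - 102 = 3507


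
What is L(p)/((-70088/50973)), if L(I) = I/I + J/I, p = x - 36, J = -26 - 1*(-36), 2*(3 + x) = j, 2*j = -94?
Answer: -1070433/1752200 ≈ -0.61091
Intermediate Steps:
j = -47 (j = (1/2)*(-94) = -47)
x = -53/2 (x = -3 + (1/2)*(-47) = -3 - 47/2 = -53/2 ≈ -26.500)
J = 10 (J = -26 + 36 = 10)
p = -125/2 (p = -53/2 - 36 = -125/2 ≈ -62.500)
L(I) = 1 + 10/I (L(I) = I/I + 10/I = 1 + 10/I)
L(p)/((-70088/50973)) = ((10 - 125/2)/(-125/2))/((-70088/50973)) = (-2/125*(-105/2))/((-70088*1/50973)) = 21/(25*(-70088/50973)) = (21/25)*(-50973/70088) = -1070433/1752200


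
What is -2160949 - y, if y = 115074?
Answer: -2276023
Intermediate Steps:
-2160949 - y = -2160949 - 1*115074 = -2160949 - 115074 = -2276023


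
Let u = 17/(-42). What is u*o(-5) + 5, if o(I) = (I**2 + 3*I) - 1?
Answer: 19/14 ≈ 1.3571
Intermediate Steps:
o(I) = -1 + I**2 + 3*I
u = -17/42 (u = 17*(-1/42) = -17/42 ≈ -0.40476)
u*o(-5) + 5 = -17*(-1 + (-5)**2 + 3*(-5))/42 + 5 = -17*(-1 + 25 - 15)/42 + 5 = -17/42*9 + 5 = -51/14 + 5 = 19/14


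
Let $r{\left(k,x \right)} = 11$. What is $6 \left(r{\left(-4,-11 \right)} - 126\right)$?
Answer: $-690$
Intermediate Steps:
$6 \left(r{\left(-4,-11 \right)} - 126\right) = 6 \left(11 - 126\right) = 6 \left(-115\right) = -690$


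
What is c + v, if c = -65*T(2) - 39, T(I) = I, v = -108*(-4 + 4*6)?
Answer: -2329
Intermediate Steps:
v = -2160 (v = -108*(-4 + 24) = -108*20 = -2160)
c = -169 (c = -65*2 - 39 = -130 - 39 = -169)
c + v = -169 - 2160 = -2329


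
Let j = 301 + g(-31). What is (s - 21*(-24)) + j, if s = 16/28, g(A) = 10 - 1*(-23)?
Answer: 5870/7 ≈ 838.57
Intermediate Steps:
g(A) = 33 (g(A) = 10 + 23 = 33)
s = 4/7 (s = 16*(1/28) = 4/7 ≈ 0.57143)
j = 334 (j = 301 + 33 = 334)
(s - 21*(-24)) + j = (4/7 - 21*(-24)) + 334 = (4/7 + 504) + 334 = 3532/7 + 334 = 5870/7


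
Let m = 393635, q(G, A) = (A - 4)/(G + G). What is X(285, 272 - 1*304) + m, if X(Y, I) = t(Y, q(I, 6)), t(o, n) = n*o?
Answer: 12596035/32 ≈ 3.9363e+5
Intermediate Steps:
q(G, A) = (-4 + A)/(2*G) (q(G, A) = (-4 + A)/((2*G)) = (-4 + A)*(1/(2*G)) = (-4 + A)/(2*G))
X(Y, I) = Y/I (X(Y, I) = ((-4 + 6)/(2*I))*Y = ((½)*2/I)*Y = Y/I)
X(285, 272 - 1*304) + m = 285/(272 - 1*304) + 393635 = 285/(272 - 304) + 393635 = 285/(-32) + 393635 = 285*(-1/32) + 393635 = -285/32 + 393635 = 12596035/32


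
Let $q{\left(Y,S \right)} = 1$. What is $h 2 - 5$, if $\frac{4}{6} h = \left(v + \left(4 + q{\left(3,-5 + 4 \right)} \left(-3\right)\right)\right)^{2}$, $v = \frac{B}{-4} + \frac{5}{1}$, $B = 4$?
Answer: $70$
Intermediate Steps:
$v = 4$ ($v = \frac{4}{-4} + \frac{5}{1} = 4 \left(- \frac{1}{4}\right) + 5 \cdot 1 = -1 + 5 = 4$)
$h = \frac{75}{2}$ ($h = \frac{3 \left(4 + \left(4 + 1 \left(-3\right)\right)\right)^{2}}{2} = \frac{3 \left(4 + \left(4 - 3\right)\right)^{2}}{2} = \frac{3 \left(4 + 1\right)^{2}}{2} = \frac{3 \cdot 5^{2}}{2} = \frac{3}{2} \cdot 25 = \frac{75}{2} \approx 37.5$)
$h 2 - 5 = \frac{75}{2} \cdot 2 - 5 = 75 - 5 = 70$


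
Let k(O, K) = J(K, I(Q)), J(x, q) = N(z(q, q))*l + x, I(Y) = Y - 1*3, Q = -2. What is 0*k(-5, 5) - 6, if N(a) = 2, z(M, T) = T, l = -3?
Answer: -6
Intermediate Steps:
I(Y) = -3 + Y (I(Y) = Y - 3 = -3 + Y)
J(x, q) = -6 + x (J(x, q) = 2*(-3) + x = -6 + x)
k(O, K) = -6 + K
0*k(-5, 5) - 6 = 0*(-6 + 5) - 6 = 0*(-1) - 6 = 0 - 6 = -6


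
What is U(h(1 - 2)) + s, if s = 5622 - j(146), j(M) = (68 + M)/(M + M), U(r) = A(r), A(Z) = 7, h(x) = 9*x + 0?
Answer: 821727/146 ≈ 5628.3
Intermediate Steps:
h(x) = 9*x
U(r) = 7
j(M) = (68 + M)/(2*M) (j(M) = (68 + M)/((2*M)) = (68 + M)*(1/(2*M)) = (68 + M)/(2*M))
s = 820705/146 (s = 5622 - (68 + 146)/(2*146) = 5622 - 214/(2*146) = 5622 - 1*107/146 = 5622 - 107/146 = 820705/146 ≈ 5621.3)
U(h(1 - 2)) + s = 7 + 820705/146 = 821727/146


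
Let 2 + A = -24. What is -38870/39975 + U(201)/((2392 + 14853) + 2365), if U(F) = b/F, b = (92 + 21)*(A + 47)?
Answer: -157041559/161606010 ≈ -0.97176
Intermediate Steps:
A = -26 (A = -2 - 24 = -26)
b = 2373 (b = (92 + 21)*(-26 + 47) = 113*21 = 2373)
U(F) = 2373/F
-38870/39975 + U(201)/((2392 + 14853) + 2365) = -38870/39975 + (2373/201)/((2392 + 14853) + 2365) = -38870*1/39975 + (2373*(1/201))/(17245 + 2365) = -598/615 + (791/67)/19610 = -598/615 + (791/67)*(1/19610) = -598/615 + 791/1313870 = -157041559/161606010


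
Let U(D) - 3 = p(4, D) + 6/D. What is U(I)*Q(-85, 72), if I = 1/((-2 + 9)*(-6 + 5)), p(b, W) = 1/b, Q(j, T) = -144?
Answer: 5580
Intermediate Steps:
I = -1/7 (I = 1/(7*(-1)) = 1/(-7) = -1/7 ≈ -0.14286)
U(D) = 13/4 + 6/D (U(D) = 3 + (1/4 + 6/D) = 13/4 + 6/D)
U(I)*Q(-85, 72) = (13/4 + 6/(-1/7))*(-144) = (13/4 + 6*(-7))*(-144) = (13/4 - 42)*(-144) = -155/4*(-144) = 5580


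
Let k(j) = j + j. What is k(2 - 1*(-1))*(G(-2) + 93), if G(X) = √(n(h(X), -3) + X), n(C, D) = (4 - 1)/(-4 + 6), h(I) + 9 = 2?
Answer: 558 + 3*I*√2 ≈ 558.0 + 4.2426*I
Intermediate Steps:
h(I) = -7 (h(I) = -9 + 2 = -7)
n(C, D) = 3/2
G(X) = √(3/2 + X)
k(j) = 2*j
k(2 - 1*(-1))*(G(-2) + 93) = (2*(2 - 1*(-1)))*(√(6 + 4*(-2))/2 + 93) = (2*(2 + 1))*(√(6 - 8)/2 + 93) = (2*3)*(√(-2)/2 + 93) = 6*((I*√2)/2 + 93) = 6*(I*√2/2 + 93) = 6*(93 + I*√2/2) = 558 + 3*I*√2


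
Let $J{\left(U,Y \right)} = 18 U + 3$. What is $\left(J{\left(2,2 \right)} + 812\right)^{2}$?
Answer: $724201$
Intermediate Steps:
$J{\left(U,Y \right)} = 3 + 18 U$
$\left(J{\left(2,2 \right)} + 812\right)^{2} = \left(\left(3 + 18 \cdot 2\right) + 812\right)^{2} = \left(\left(3 + 36\right) + 812\right)^{2} = \left(39 + 812\right)^{2} = 851^{2} = 724201$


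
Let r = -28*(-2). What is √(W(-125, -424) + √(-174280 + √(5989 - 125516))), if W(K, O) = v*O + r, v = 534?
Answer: √(-226360 + √(-174280 + I*√119527)) ≈ 0.439 + 475.77*I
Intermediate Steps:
r = 56
W(K, O) = 56 + 534*O (W(K, O) = 534*O + 56 = 56 + 534*O)
√(W(-125, -424) + √(-174280 + √(5989 - 125516))) = √((56 + 534*(-424)) + √(-174280 + √(5989 - 125516))) = √((56 - 226416) + √(-174280 + √(-119527))) = √(-226360 + √(-174280 + I*√119527))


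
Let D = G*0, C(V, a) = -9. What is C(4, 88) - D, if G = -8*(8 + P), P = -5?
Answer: -9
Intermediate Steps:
G = -24 (G = -8*(8 - 5) = -8*3 = -24)
D = 0 (D = -24*0 = 0)
C(4, 88) - D = -9 - 1*0 = -9 + 0 = -9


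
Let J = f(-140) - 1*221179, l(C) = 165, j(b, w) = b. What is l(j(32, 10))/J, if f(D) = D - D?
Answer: -165/221179 ≈ -0.00074600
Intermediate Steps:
f(D) = 0
J = -221179 (J = 0 - 1*221179 = 0 - 221179 = -221179)
l(j(32, 10))/J = 165/(-221179) = 165*(-1/221179) = -165/221179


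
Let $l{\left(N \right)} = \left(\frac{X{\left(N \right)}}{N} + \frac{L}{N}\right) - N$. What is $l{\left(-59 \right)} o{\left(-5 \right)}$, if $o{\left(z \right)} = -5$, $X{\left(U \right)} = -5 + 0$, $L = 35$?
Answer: $- \frac{17255}{59} \approx -292.46$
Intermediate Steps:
$X{\left(U \right)} = -5$
$l{\left(N \right)} = - N + \frac{30}{N}$ ($l{\left(N \right)} = \left(- \frac{5}{N} + \frac{35}{N}\right) - N = \frac{30}{N} - N = - N + \frac{30}{N}$)
$l{\left(-59 \right)} o{\left(-5 \right)} = \left(\left(-1\right) \left(-59\right) + \frac{30}{-59}\right) \left(-5\right) = \left(59 + 30 \left(- \frac{1}{59}\right)\right) \left(-5\right) = \left(59 - \frac{30}{59}\right) \left(-5\right) = \frac{3451}{59} \left(-5\right) = - \frac{17255}{59}$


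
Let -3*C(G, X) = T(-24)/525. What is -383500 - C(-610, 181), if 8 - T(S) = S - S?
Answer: -604012492/1575 ≈ -3.8350e+5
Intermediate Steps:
T(S) = 8 (T(S) = 8 - (S - S) = 8 - 1*0 = 8 + 0 = 8)
C(G, X) = -8/1575 (C(G, X) = -8/(3*525) = -⅓*8/525 = -8/1575)
-383500 - C(-610, 181) = -383500 - 1*(-8/1575) = -383500 + 8/1575 = -604012492/1575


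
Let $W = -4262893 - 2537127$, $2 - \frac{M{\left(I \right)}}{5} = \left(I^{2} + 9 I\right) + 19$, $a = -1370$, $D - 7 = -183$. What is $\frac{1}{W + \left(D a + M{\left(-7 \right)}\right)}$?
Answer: $- \frac{1}{6558915} \approx -1.5246 \cdot 10^{-7}$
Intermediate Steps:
$D = -176$ ($D = 7 - 183 = -176$)
$M{\left(I \right)} = -85 - 45 I - 5 I^{2}$ ($M{\left(I \right)} = 10 - 5 \left(\left(I^{2} + 9 I\right) + 19\right) = 10 - 5 \left(19 + I^{2} + 9 I\right) = 10 - \left(95 + 5 I^{2} + 45 I\right) = -85 - 45 I - 5 I^{2}$)
$W = -6800020$
$\frac{1}{W + \left(D a + M{\left(-7 \right)}\right)} = \frac{1}{-6800020 - -241105} = \frac{1}{-6800020 + \left(241120 - 15\right)} = \frac{1}{-6800020 + 241105} = \frac{1}{-6558915} = - \frac{1}{6558915}$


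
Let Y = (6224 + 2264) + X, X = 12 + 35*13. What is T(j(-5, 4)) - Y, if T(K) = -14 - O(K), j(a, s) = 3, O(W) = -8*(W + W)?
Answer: -8921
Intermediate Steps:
X = 467 (X = 12 + 455 = 467)
O(W) = -16*W
T(K) = -14 + 16*K (T(K) = -14 - (-16)*K = -14 + 16*K)
Y = 8955 (Y = (6224 + 2264) + 467 = 8488 + 467 = 8955)
T(j(-5, 4)) - Y = (-14 + 16*3) - 1*8955 = (-14 + 48) - 8955 = 34 - 8955 = -8921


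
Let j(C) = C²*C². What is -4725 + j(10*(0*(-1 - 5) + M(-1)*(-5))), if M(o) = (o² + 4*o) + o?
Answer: 1599995275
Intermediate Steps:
M(o) = o² + 5*o
j(C) = C⁴
-4725 + j(10*(0*(-1 - 5) + M(-1)*(-5))) = -4725 + (10*(0*(-1 - 5) - (5 - 1)*(-5)))⁴ = -4725 + (10*(0*(-6) - 1*4*(-5)))⁴ = -4725 + (10*(0 - 4*(-5)))⁴ = -4725 + (10*(0 + 20))⁴ = -4725 + (10*20)⁴ = -4725 + 200⁴ = -4725 + 1600000000 = 1599995275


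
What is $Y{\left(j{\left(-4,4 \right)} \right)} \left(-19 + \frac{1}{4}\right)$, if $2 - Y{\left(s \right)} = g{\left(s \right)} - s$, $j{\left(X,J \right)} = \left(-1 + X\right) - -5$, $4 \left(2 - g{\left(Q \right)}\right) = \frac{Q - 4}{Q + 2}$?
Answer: $\frac{75}{8} \approx 9.375$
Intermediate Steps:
$g{\left(Q \right)} = 2 - \frac{-4 + Q}{4 \left(2 + Q\right)}$ ($g{\left(Q \right)} = 2 - \frac{\left(Q - 4\right) \frac{1}{Q + 2}}{4} = 2 - \frac{\left(-4 + Q\right) \frac{1}{2 + Q}}{4} = 2 - \frac{\frac{1}{2 + Q} \left(-4 + Q\right)}{4} = 2 - \frac{-4 + Q}{4 \left(2 + Q\right)}$)
$j{\left(X,J \right)} = 4 + X$ ($j{\left(X,J \right)} = \left(-1 + X\right) + 5 = 4 + X$)
$Y{\left(s \right)} = 2 + s - \frac{20 + 7 s}{4 \left(2 + s\right)}$ ($Y{\left(s \right)} = 2 - \left(\frac{20 + 7 s}{4 \left(2 + s\right)} - s\right) = 2 - \left(- s + \frac{20 + 7 s}{4 \left(2 + s\right)}\right) = 2 + \left(s - \frac{20 + 7 s}{4 \left(2 + s\right)}\right) = 2 + s - \frac{20 + 7 s}{4 \left(2 + s\right)}$)
$Y{\left(j{\left(-4,4 \right)} \right)} \left(-19 + \frac{1}{4}\right) = \frac{-1 + \left(4 - 4\right)^{2} + \frac{9 \left(4 - 4\right)}{4}}{2 + \left(4 - 4\right)} \left(-19 + \frac{1}{4}\right) = \frac{-1 + 0^{2} + \frac{9}{4} \cdot 0}{2 + 0} \left(-19 + \frac{1}{4}\right) = \frac{-1 + 0 + 0}{2} \left(- \frac{75}{4}\right) = \frac{1}{2} \left(-1\right) \left(- \frac{75}{4}\right) = \left(- \frac{1}{2}\right) \left(- \frac{75}{4}\right) = \frac{75}{8}$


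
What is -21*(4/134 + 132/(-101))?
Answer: 181482/6767 ≈ 26.819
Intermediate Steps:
-21*(4/134 + 132/(-101)) = -21*(4*(1/134) + 132*(-1/101)) = -21*(2/67 - 132/101) = -21*(-8642/6767) = 181482/6767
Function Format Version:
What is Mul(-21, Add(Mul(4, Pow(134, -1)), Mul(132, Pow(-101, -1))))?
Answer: Rational(181482, 6767) ≈ 26.819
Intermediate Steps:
Mul(-21, Add(Mul(4, Pow(134, -1)), Mul(132, Pow(-101, -1)))) = Mul(-21, Add(Mul(4, Rational(1, 134)), Mul(132, Rational(-1, 101)))) = Mul(-21, Add(Rational(2, 67), Rational(-132, 101))) = Mul(-21, Rational(-8642, 6767)) = Rational(181482, 6767)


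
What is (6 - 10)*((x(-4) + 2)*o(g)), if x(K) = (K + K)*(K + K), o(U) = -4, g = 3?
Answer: 1056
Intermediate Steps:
x(K) = 4*K**2 (x(K) = (2*K)*(2*K) = 4*K**2)
(6 - 10)*((x(-4) + 2)*o(g)) = (6 - 10)*((4*(-4)**2 + 2)*(-4)) = -4*(4*16 + 2)*(-4) = -4*(64 + 2)*(-4) = -264*(-4) = -4*(-264) = 1056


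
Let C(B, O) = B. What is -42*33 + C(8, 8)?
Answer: -1378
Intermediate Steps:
-42*33 + C(8, 8) = -42*33 + 8 = -1386 + 8 = -1378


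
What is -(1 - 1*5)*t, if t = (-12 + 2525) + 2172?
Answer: 18740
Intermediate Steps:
t = 4685 (t = 2513 + 2172 = 4685)
-(1 - 1*5)*t = -(1 - 1*5)*4685 = -(1 - 5)*4685 = -(-4)*4685 = -1*(-18740) = 18740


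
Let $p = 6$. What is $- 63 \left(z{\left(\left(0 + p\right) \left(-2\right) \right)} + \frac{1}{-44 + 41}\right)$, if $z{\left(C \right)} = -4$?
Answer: $273$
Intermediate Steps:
$- 63 \left(z{\left(\left(0 + p\right) \left(-2\right) \right)} + \frac{1}{-44 + 41}\right) = - 63 \left(-4 + \frac{1}{-44 + 41}\right) = - 63 \left(-4 + \frac{1}{-3}\right) = - 63 \left(-4 - \frac{1}{3}\right) = \left(-63\right) \left(- \frac{13}{3}\right) = 273$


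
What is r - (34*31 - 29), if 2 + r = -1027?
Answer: -2054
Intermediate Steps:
r = -1029 (r = -2 - 1027 = -1029)
r - (34*31 - 29) = -1029 - (34*31 - 29) = -1029 - (1054 - 29) = -1029 - 1*1025 = -1029 - 1025 = -2054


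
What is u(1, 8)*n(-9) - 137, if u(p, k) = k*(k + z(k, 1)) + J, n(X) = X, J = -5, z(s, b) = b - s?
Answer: -164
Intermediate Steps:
u(p, k) = -5 + k (u(p, k) = k*(k + (1 - k)) - 5 = k*1 - 5 = k - 5 = -5 + k)
u(1, 8)*n(-9) - 137 = (-5 + 8)*(-9) - 137 = 3*(-9) - 137 = -27 - 137 = -164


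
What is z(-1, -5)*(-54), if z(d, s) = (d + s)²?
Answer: -1944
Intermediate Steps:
z(-1, -5)*(-54) = (-1 - 5)²*(-54) = (-6)²*(-54) = 36*(-54) = -1944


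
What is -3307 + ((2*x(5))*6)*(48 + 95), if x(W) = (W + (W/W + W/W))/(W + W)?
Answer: -10529/5 ≈ -2105.8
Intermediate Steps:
x(W) = (2 + W)/(2*W) (x(W) = (W + (1 + 1))/((2*W)) = (W + 2)*(1/(2*W)) = (2 + W)*(1/(2*W)) = (2 + W)/(2*W))
-3307 + ((2*x(5))*6)*(48 + 95) = -3307 + ((2*((½)*(2 + 5)/5))*6)*(48 + 95) = -3307 + ((2*((½)*(⅕)*7))*6)*143 = -3307 + ((2*(7/10))*6)*143 = -3307 + ((7/5)*6)*143 = -3307 + (42/5)*143 = -3307 + 6006/5 = -10529/5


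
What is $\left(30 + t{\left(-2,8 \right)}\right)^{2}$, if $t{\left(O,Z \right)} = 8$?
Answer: $1444$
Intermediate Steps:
$\left(30 + t{\left(-2,8 \right)}\right)^{2} = \left(30 + 8\right)^{2} = 38^{2} = 1444$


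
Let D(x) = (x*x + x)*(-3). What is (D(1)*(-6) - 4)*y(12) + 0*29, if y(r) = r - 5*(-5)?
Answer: 1184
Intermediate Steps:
D(x) = -3*x - 3*x**2 (D(x) = (x**2 + x)*(-3) = (x + x**2)*(-3) = -3*x - 3*x**2)
y(r) = 25 + r (y(r) = r + 25 = 25 + r)
(D(1)*(-6) - 4)*y(12) + 0*29 = (-3*1*(1 + 1)*(-6) - 4)*(25 + 12) + 0*29 = (-3*1*2*(-6) - 4)*37 + 0 = (-6*(-6) - 4)*37 + 0 = (36 - 4)*37 + 0 = 32*37 + 0 = 1184 + 0 = 1184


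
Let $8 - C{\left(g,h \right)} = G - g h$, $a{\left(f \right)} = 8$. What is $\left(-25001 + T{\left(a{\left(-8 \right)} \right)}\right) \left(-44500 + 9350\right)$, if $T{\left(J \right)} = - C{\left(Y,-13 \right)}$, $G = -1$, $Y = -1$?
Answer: $879558450$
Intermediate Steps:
$C{\left(g,h \right)} = 9 + g h$ ($C{\left(g,h \right)} = 8 - \left(-1 - g h\right) = 8 + \left(1 + g h\right) = 9 + g h$)
$T{\left(J \right)} = -22$ ($T{\left(J \right)} = - (9 - -13) = - (9 + 13) = \left(-1\right) 22 = -22$)
$\left(-25001 + T{\left(a{\left(-8 \right)} \right)}\right) \left(-44500 + 9350\right) = \left(-25001 - 22\right) \left(-44500 + 9350\right) = \left(-25023\right) \left(-35150\right) = 879558450$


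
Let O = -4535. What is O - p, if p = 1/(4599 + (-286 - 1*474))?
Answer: -17409866/3839 ≈ -4535.0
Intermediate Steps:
p = 1/3839 (p = 1/(4599 + (-286 - 474)) = 1/(4599 - 760) = 1/3839 ≈ 0.00026048)
O - p = -4535 - 1*1/3839 = -4535 - 1/3839 = -17409866/3839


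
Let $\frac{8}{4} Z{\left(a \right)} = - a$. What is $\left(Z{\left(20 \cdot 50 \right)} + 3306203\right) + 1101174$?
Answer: $4406877$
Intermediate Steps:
$Z{\left(a \right)} = - \frac{a}{2}$ ($Z{\left(a \right)} = \frac{\left(-1\right) a}{2} = - \frac{a}{2}$)
$\left(Z{\left(20 \cdot 50 \right)} + 3306203\right) + 1101174 = \left(- \frac{20 \cdot 50}{2} + 3306203\right) + 1101174 = \left(\left(- \frac{1}{2}\right) 1000 + 3306203\right) + 1101174 = \left(-500 + 3306203\right) + 1101174 = 3305703 + 1101174 = 4406877$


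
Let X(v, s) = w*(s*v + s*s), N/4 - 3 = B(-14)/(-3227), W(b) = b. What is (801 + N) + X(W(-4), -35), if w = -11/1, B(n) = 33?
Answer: -45829986/3227 ≈ -14202.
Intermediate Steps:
w = -11 (w = -11*1 = -11)
N = 38592/3227 (N = 12 + 4*(33/(-3227)) = 12 + 4*(33*(-1/3227)) = 12 + 4*(-33/3227) = 12 - 132/3227 = 38592/3227 ≈ 11.959)
X(v, s) = -11*s² - 11*s*v (X(v, s) = -11*(s*v + s*s) = -11*(s*v + s²) = -11*(s² + s*v) = -11*s² - 11*s*v)
(801 + N) + X(W(-4), -35) = (801 + 38592/3227) - 11*(-35)*(-35 - 4) = 2623419/3227 - 11*(-35)*(-39) = 2623419/3227 - 15015 = -45829986/3227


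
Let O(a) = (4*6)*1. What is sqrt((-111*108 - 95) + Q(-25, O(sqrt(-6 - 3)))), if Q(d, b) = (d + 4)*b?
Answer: I*sqrt(12587) ≈ 112.19*I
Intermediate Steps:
O(a) = 24 (O(a) = 24*1 = 24)
Q(d, b) = b*(4 + d) (Q(d, b) = (4 + d)*b = b*(4 + d))
sqrt((-111*108 - 95) + Q(-25, O(sqrt(-6 - 3)))) = sqrt((-111*108 - 95) + 24*(4 - 25)) = sqrt((-11988 - 95) + 24*(-21)) = sqrt(-12083 - 504) = sqrt(-12587) = I*sqrt(12587)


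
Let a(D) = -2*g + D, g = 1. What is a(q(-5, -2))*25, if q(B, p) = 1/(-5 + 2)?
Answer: -175/3 ≈ -58.333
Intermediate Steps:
q(B, p) = -1/3 (q(B, p) = 1/(-3) = -1/3)
a(D) = -2 + D (a(D) = -2*1 + D = -2 + D)
a(q(-5, -2))*25 = (-2 - 1/3)*25 = -7/3*25 = -175/3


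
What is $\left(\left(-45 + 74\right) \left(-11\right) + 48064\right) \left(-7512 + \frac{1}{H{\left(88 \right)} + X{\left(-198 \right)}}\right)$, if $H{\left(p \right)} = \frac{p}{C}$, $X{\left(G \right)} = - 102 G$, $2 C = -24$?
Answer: $- \frac{21722628065805}{60566} \approx -3.5866 \cdot 10^{8}$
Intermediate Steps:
$C = -12$ ($C = \frac{1}{2} \left(-24\right) = -12$)
$H{\left(p \right)} = - \frac{p}{12}$ ($H{\left(p \right)} = \frac{p}{-12} = p \left(- \frac{1}{12}\right) = - \frac{p}{12}$)
$\left(\left(-45 + 74\right) \left(-11\right) + 48064\right) \left(-7512 + \frac{1}{H{\left(88 \right)} + X{\left(-198 \right)}}\right) = \left(\left(-45 + 74\right) \left(-11\right) + 48064\right) \left(-7512 + \frac{1}{\left(- \frac{1}{12}\right) 88 - -20196}\right) = \left(29 \left(-11\right) + 48064\right) \left(-7512 + \frac{1}{- \frac{22}{3} + 20196}\right) = \left(-319 + 48064\right) \left(-7512 + \frac{1}{\frac{60566}{3}}\right) = 47745 \left(-7512 + \frac{3}{60566}\right) = 47745 \left(- \frac{454971789}{60566}\right) = - \frac{21722628065805}{60566}$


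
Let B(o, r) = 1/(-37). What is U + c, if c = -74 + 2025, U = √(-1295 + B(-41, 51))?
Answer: 1951 + 66*I*√407/37 ≈ 1951.0 + 35.987*I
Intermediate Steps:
B(o, r) = -1/37
U = 66*I*√407/37 (U = √(-1295 - 1/37) = √(-47916/37) = 66*I*√407/37 ≈ 35.987*I)
c = 1951
U + c = 66*I*√407/37 + 1951 = 1951 + 66*I*√407/37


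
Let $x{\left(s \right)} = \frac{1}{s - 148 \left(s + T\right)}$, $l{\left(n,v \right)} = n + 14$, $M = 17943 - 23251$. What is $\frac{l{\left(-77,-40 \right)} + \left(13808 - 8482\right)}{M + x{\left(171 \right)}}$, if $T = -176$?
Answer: $- \frac{4794593}{4835587} \approx -0.99152$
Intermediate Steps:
$M = -5308$ ($M = 17943 - 23251 = -5308$)
$l{\left(n,v \right)} = 14 + n$
$x{\left(s \right)} = \frac{1}{26048 - 147 s}$ ($x{\left(s \right)} = \frac{1}{s - 148 \left(s - 176\right)} = \frac{1}{s - 148 \left(-176 + s\right)} = \frac{1}{s - \left(-26048 + 148 s\right)} = \frac{1}{26048 - 147 s}$)
$\frac{l{\left(-77,-40 \right)} + \left(13808 - 8482\right)}{M + x{\left(171 \right)}} = \frac{\left(14 - 77\right) + \left(13808 - 8482\right)}{-5308 - \frac{1}{-26048 + 147 \cdot 171}} = \frac{-63 + 5326}{-5308 - \frac{1}{-26048 + 25137}} = \frac{5263}{-5308 - \frac{1}{-911}} = \frac{5263}{-5308 - - \frac{1}{911}} = \frac{5263}{-5308 + \frac{1}{911}} = \frac{5263}{- \frac{4835587}{911}} = 5263 \left(- \frac{911}{4835587}\right) = - \frac{4794593}{4835587}$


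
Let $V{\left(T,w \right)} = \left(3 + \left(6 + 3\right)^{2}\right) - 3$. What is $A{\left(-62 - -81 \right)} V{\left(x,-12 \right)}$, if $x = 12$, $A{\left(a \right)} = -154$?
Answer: $-12474$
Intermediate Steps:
$V{\left(T,w \right)} = 81$ ($V{\left(T,w \right)} = \left(3 + 9^{2}\right) - 3 = \left(3 + 81\right) - 3 = 84 - 3 = 81$)
$A{\left(-62 - -81 \right)} V{\left(x,-12 \right)} = \left(-154\right) 81 = -12474$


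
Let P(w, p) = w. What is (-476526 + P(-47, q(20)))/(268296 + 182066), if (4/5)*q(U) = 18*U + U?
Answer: -476573/450362 ≈ -1.0582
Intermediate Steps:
q(U) = 95*U/4 (q(U) = 5*(18*U + U)/4 = 5*(19*U)/4 = 95*U/4)
(-476526 + P(-47, q(20)))/(268296 + 182066) = (-476526 - 47)/(268296 + 182066) = -476573/450362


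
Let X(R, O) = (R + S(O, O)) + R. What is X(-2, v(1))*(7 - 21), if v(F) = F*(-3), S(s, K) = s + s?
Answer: 140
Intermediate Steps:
S(s, K) = 2*s
v(F) = -3*F
X(R, O) = 2*O + 2*R (X(R, O) = (R + 2*O) + R = 2*O + 2*R)
X(-2, v(1))*(7 - 21) = (2*(-3*1) + 2*(-2))*(7 - 21) = (2*(-3) - 4)*(-14) = (-6 - 4)*(-14) = -10*(-14) = 140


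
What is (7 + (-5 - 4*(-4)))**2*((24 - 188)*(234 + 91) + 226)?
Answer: -17195976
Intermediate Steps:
(7 + (-5 - 4*(-4)))**2*((24 - 188)*(234 + 91) + 226) = (7 + (-5 + 16))**2*(-164*325 + 226) = (7 + 11)**2*(-53300 + 226) = 18**2*(-53074) = 324*(-53074) = -17195976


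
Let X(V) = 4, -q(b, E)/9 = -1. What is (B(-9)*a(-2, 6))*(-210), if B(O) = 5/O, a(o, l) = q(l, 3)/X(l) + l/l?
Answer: 2275/6 ≈ 379.17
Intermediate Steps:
q(b, E) = 9 (q(b, E) = -9*(-1) = 9)
a(o, l) = 13/4 (a(o, l) = 9/4 + l/l = 9*(1/4) + 1 = 9/4 + 1 = 13/4)
(B(-9)*a(-2, 6))*(-210) = ((5/(-9))*(13/4))*(-210) = ((5*(-1/9))*(13/4))*(-210) = -5/9*13/4*(-210) = -65/36*(-210) = 2275/6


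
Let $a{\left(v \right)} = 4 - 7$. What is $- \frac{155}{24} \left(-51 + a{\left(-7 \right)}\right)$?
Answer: $\frac{1395}{4} \approx 348.75$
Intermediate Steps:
$a{\left(v \right)} = -3$ ($a{\left(v \right)} = 4 - 7 = -3$)
$- \frac{155}{24} \left(-51 + a{\left(-7 \right)}\right) = - \frac{155}{24} \left(-51 - 3\right) = \left(-155\right) \frac{1}{24} \left(-54\right) = \left(- \frac{155}{24}\right) \left(-54\right) = \frac{1395}{4}$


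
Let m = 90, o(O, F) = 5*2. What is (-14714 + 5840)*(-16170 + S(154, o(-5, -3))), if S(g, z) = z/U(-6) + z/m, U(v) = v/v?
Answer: 143402854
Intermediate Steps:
U(v) = 1
o(O, F) = 10
S(g, z) = 91*z/90 (S(g, z) = z/1 + z/90 = z*1 + z*(1/90) = z + z/90 = 91*z/90)
(-14714 + 5840)*(-16170 + S(154, o(-5, -3))) = (-14714 + 5840)*(-16170 + (91/90)*10) = -8874*(-16170 + 91/9) = -8874*(-145439/9) = 143402854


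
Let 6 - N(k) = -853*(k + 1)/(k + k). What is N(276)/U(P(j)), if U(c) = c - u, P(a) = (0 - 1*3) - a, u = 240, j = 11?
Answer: -239593/140208 ≈ -1.7088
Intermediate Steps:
N(k) = 6 + 853*(1 + k)/(2*k) (N(k) = 6 - (-853)/((k + k)/(k + 1)) = 6 - (-853)/((2*k)/(1 + k)) = 6 - (-853)/(2*k/(1 + k)) = 6 - (-853)*(1 + k)/(2*k) = 6 + 853*(1 + k)/(2*k))
P(a) = -3 - a (P(a) = (0 - 3) - a = -3 - a)
U(c) = -240 + c (U(c) = c - 1*240 = c - 240 = -240 + c)
N(276)/U(P(j)) = ((1/2)*(853 + 865*276)/276)/(-240 + (-3 - 1*11)) = ((1/2)*(1/276)*(853 + 238740))/(-240 + (-3 - 11)) = ((1/2)*(1/276)*239593)/(-240 - 14) = (239593/552)/(-254) = (239593/552)*(-1/254) = -239593/140208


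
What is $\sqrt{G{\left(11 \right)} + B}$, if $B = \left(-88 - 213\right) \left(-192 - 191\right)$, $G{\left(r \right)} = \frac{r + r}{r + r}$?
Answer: $2 \sqrt{28821} \approx 339.54$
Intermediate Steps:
$G{\left(r \right)} = 1$ ($G{\left(r \right)} = \frac{2 r}{2 r} = 2 r \frac{1}{2 r} = 1$)
$B = 115283$ ($B = \left(-301\right) \left(-383\right) = 115283$)
$\sqrt{G{\left(11 \right)} + B} = \sqrt{1 + 115283} = \sqrt{115284} = 2 \sqrt{28821}$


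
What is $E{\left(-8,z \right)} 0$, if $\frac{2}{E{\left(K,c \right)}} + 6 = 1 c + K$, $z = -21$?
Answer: $0$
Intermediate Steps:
$E{\left(K,c \right)} = \frac{2}{-6 + K + c}$ ($E{\left(K,c \right)} = \frac{2}{-6 + \left(1 c + K\right)} = \frac{2}{-6 + \left(c + K\right)} = \frac{2}{-6 + \left(K + c\right)} = \frac{2}{-6 + K + c}$)
$E{\left(-8,z \right)} 0 = \frac{2}{-6 - 8 - 21} \cdot 0 = \frac{2}{-35} \cdot 0 = 2 \left(- \frac{1}{35}\right) 0 = \left(- \frac{2}{35}\right) 0 = 0$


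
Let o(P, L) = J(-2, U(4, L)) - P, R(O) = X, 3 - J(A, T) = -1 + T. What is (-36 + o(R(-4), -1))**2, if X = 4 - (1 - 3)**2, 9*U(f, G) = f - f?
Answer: 1024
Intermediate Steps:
U(f, G) = 0 (U(f, G) = (f - f)/9 = (1/9)*0 = 0)
J(A, T) = 4 - T (J(A, T) = 3 - (-1 + T) = 3 + (1 - T) = 4 - T)
X = 0 (X = 4 - 1*(-2)**2 = 4 - 1*4 = 4 - 4 = 0)
R(O) = 0
o(P, L) = 4 - P (o(P, L) = (4 - 1*0) - P = (4 + 0) - P = 4 - P)
(-36 + o(R(-4), -1))**2 = (-36 + (4 - 1*0))**2 = (-36 + (4 + 0))**2 = (-36 + 4)**2 = (-32)**2 = 1024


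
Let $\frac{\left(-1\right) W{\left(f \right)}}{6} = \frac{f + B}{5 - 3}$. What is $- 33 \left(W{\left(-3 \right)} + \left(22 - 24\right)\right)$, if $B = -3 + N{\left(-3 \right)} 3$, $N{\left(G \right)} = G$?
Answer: $-1419$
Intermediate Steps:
$B = -12$ ($B = -3 - 9 = -12$)
$W{\left(f \right)} = 36 - 3 f$ ($W{\left(f \right)} = - 6 \frac{f - 12}{5 - 3} = - 6 \frac{-12 + f}{2} = - 6 \left(-12 + f\right) \frac{1}{2} = - 6 \left(-6 + \frac{f}{2}\right) = 36 - 3 f$)
$- 33 \left(W{\left(-3 \right)} + \left(22 - 24\right)\right) = - 33 \left(\left(36 - -9\right) + \left(22 - 24\right)\right) = - 33 \left(\left(36 + 9\right) - 2\right) = - 33 \left(45 - 2\right) = \left(-33\right) 43 = -1419$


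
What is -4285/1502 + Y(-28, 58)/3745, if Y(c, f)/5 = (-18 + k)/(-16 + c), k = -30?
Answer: -35286091/12374978 ≈ -2.8514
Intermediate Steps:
Y(c, f) = -240/(-16 + c) (Y(c, f) = 5*((-18 - 30)/(-16 + c)) = 5*(-48/(-16 + c)) = -240/(-16 + c))
-4285/1502 + Y(-28, 58)/3745 = -4285/1502 - 240/(-16 - 28)/3745 = -4285*1/1502 - 240/(-44)*(1/3745) = -4285/1502 - 240*(-1/44)*(1/3745) = -4285/1502 + (60/11)*(1/3745) = -4285/1502 + 12/8239 = -35286091/12374978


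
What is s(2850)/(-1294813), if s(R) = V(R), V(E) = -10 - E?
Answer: 220/99601 ≈ 0.0022088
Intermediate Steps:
s(R) = -10 - R
s(2850)/(-1294813) = (-10 - 1*2850)/(-1294813) = (-10 - 2850)*(-1/1294813) = -2860*(-1/1294813) = 220/99601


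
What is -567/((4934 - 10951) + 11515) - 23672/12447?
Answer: -137206105/68433606 ≈ -2.0050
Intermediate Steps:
-567/((4934 - 10951) + 11515) - 23672/12447 = -567/(-6017 + 11515) - 23672*1/12447 = -567/5498 - 23672/12447 = -137206105/68433606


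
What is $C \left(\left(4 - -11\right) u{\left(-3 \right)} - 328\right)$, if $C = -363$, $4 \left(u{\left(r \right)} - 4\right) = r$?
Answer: $\frac{405471}{4} \approx 1.0137 \cdot 10^{5}$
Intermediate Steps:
$u{\left(r \right)} = 4 + \frac{r}{4}$
$C \left(\left(4 - -11\right) u{\left(-3 \right)} - 328\right) = - 363 \left(\left(4 - -11\right) \left(4 + \frac{1}{4} \left(-3\right)\right) - 328\right) = - 363 \left(\left(4 + 11\right) \left(4 - \frac{3}{4}\right) - 328\right) = - 363 \left(15 \cdot \frac{13}{4} - 328\right) = - 363 \left(\frac{195}{4} - 328\right) = \left(-363\right) \left(- \frac{1117}{4}\right) = \frac{405471}{4}$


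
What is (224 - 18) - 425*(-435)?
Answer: 185081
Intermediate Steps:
(224 - 18) - 425*(-435) = 206 + 184875 = 185081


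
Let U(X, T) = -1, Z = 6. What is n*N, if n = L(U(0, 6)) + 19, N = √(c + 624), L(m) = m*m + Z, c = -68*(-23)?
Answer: 52*√547 ≈ 1216.2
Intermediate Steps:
c = 1564
L(m) = 6 + m² (L(m) = m*m + 6 = m² + 6 = 6 + m²)
N = 2*√547 (N = √(1564 + 624) = √2188 = 2*√547 ≈ 46.776)
n = 26 (n = (6 + (-1)²) + 19 = (6 + 1) + 19 = 7 + 19 = 26)
n*N = 26*(2*√547) = 52*√547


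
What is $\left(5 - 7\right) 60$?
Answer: $-120$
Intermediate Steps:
$\left(5 - 7\right) 60 = \left(-2\right) 60 = -120$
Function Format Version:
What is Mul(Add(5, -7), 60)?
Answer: -120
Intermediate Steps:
Mul(Add(5, -7), 60) = Mul(-2, 60) = -120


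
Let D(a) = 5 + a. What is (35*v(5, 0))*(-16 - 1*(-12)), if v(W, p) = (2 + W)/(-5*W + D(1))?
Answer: 980/19 ≈ 51.579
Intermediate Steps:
v(W, p) = (2 + W)/(6 - 5*W) (v(W, p) = (2 + W)/(-5*W + (5 + 1)) = (2 + W)/(-5*W + 6) = (2 + W)/(6 - 5*W))
(35*v(5, 0))*(-16 - 1*(-12)) = (35*((-2 - 1*5)/(-6 + 5*5)))*(-16 - 1*(-12)) = (35*((-2 - 5)/(-6 + 25)))*(-16 + 12) = (35*(-7/19))*(-4) = -245/19*(-4) = 980/19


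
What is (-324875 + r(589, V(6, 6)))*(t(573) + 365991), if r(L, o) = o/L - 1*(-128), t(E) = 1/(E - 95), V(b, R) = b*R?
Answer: -33462521697907953/281542 ≈ -1.1885e+11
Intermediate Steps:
V(b, R) = R*b
t(E) = 1/(-95 + E)
r(L, o) = 128 + o/L (r(L, o) = o/L + 128 = 128 + o/L)
(-324875 + r(589, V(6, 6)))*(t(573) + 365991) = (-324875 + (128 + (6*6)/589))*(1/(-95 + 573) + 365991) = (-324875 + (128 + 36*(1/589)))*(1/478 + 365991) = (-324875 + (128 + 36/589))*(1/478 + 365991) = (-324875 + 75428/589)*(174943699/478) = -191275947/589*174943699/478 = -33462521697907953/281542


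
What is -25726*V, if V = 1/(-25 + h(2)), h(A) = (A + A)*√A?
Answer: 643150/593 + 102904*√2/593 ≈ 1330.0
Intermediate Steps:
h(A) = 2*A^(3/2) (h(A) = (2*A)*√A = 2*A^(3/2))
V = 1/(-25 + 4*√2) (V = 1/(-25 + 2*2^(3/2)) = 1/(-25 + 2*(2*√2)) = 1/(-25 + 4*√2) ≈ -0.051698)
-25726*V = -25726*(-25/593 - 4*√2/593) = 643150/593 + 102904*√2/593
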